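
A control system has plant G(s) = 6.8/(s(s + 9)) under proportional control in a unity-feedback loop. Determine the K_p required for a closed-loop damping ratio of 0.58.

Closed-loop characteristic equation: s² + 9s + K_p·6.8 = 0.
So ω_n = √(6.8K_p) and 2ζω_n = 9, giving ζ = 9/(2√(6.8K_p)).
Setting ζ = 0.58: √(6.8K_p) = 9/(2·0.58) = 7.759, so K_p = 60.2/6.8 = 8.85.

K_p = 8.85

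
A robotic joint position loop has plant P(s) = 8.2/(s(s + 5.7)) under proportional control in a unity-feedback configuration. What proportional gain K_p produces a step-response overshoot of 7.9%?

From %OS = 100·exp(−πζ/√(1−ζ²)) = 7.9%, ζ = −ln(0.079)/√(π²+ln²(0.079)) = 0.6285.
Characteristic equation s² + 5.7s + 8.2K_p = 0 gives ζ = 5.7/(2√(8.2K_p)).
Setting ζ = 0.6285: √(8.2K_p) = 5.7/(2·0.6285) = 4.535, so K_p = 20.56/8.2 = 2.51.

K_p = 2.51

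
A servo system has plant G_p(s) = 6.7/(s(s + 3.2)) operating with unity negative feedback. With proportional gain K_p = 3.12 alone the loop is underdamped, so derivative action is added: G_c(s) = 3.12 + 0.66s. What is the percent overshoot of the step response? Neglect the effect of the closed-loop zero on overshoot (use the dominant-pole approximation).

0.874%

Forward path: (3.12 + 0.66s)·6.7/(s(s+3.2)). The closed-loop characteristic equation is s² + (3.2 + 6.7·0.66)s + 6.7·3.12 = 0.
That is s² + 7.622s + 20.9 = 0, so ω_n = 4.572 rad/s and ζ = 7.622/(2·4.572) = 0.8335.
%OS = 100·exp(−πζ/√(1−ζ²)) = 0.874%.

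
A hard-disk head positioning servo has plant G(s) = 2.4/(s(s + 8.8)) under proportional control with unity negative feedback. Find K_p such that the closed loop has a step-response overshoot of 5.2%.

From %OS = 100·exp(−πζ/√(1−ζ²)) = 5.2%, ζ = −ln(0.052)/√(π²+ln²(0.052)) = 0.6853.
Characteristic equation s² + 8.8s + 2.4K_p = 0 gives ζ = 8.8/(2√(2.4K_p)).
Setting ζ = 0.6853: √(2.4K_p) = 8.8/(2·0.6853) = 6.42, so K_p = 41.22/2.4 = 17.2.

K_p = 17.2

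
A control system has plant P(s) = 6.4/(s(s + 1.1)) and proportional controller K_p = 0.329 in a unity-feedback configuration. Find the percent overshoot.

Closed-loop characteristic equation: s² + 1.1s + 2.106 = 0, so ω_n = 1.451 rad/s and ζ = 1.1/(2·1.451) = 0.379.
%OS = 100·exp(−πζ/√(1−ζ²)) = 100·exp(−π·0.379/√0.8563) = 27.6%.

27.6%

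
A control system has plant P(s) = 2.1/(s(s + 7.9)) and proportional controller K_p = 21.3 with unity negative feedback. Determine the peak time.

T_p = 0.582 s

The closed-loop denominator s² + 7.9s + 44.73 gives ω_n = √44.73 = 6.688 and ζ = 7.9/(2ω_n) = 0.5906.
Damped frequency ω_d = ω_n√(1−ζ²) = 5.397 rad/s, so peak time T_p = π/ω_d = 0.582 s.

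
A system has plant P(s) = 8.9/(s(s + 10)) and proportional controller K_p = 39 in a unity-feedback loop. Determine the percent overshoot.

41.7%

Closed-loop characteristic equation: s² + 10s + 347.1 = 0, so ω_n = 18.63 rad/s and ζ = 10/(2·18.63) = 0.2684.
%OS = 100·exp(−πζ/√(1−ζ²)) = 100·exp(−π·0.2684/√0.928) = 41.7%.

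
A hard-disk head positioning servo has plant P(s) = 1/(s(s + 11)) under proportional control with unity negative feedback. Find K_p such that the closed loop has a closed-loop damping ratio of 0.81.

Closed-loop characteristic equation: s² + 11s + K_p·1 = 0.
So ω_n = √(1K_p) and 2ζω_n = 11, giving ζ = 11/(2√(1K_p)).
Setting ζ = 0.81: √(1K_p) = 11/(2·0.81) = 6.79, so K_p = 46.11/1 = 46.1.

K_p = 46.1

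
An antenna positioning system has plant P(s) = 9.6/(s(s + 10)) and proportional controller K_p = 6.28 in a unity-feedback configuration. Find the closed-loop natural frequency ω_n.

ω_n = 7.76 rad/s

With unity feedback the closed-loop characteristic equation is s² + 10s + 6.28·9.6 = s² + 10s + 60.29 = 0.
Matching s² + 2ζω_n s + ω_n²: ω_n = √60.29 = 7.765 rad/s and 2ζω_n = 10, so ζ = 10/(2·7.765) = 0.644.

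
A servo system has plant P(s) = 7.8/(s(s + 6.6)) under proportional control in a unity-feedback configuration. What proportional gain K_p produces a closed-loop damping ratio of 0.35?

Closed-loop characteristic equation: s² + 6.6s + K_p·7.8 = 0.
So ω_n = √(7.8K_p) and 2ζω_n = 6.6, giving ζ = 6.6/(2√(7.8K_p)).
Setting ζ = 0.35: √(7.8K_p) = 6.6/(2·0.35) = 9.429, so K_p = 88.9/7.8 = 11.4.

K_p = 11.4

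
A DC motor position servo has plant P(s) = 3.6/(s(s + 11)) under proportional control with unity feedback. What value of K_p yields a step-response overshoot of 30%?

From %OS = 100·exp(−πζ/√(1−ζ²)) = 30%, ζ = −ln(0.3)/√(π²+ln²(0.3)) = 0.3579.
Characteristic equation s² + 11s + 3.6K_p = 0 gives ζ = 11/(2√(3.6K_p)).
Setting ζ = 0.3579: √(3.6K_p) = 11/(2·0.3579) = 15.37, so K_p = 236.2/3.6 = 65.6.

K_p = 65.6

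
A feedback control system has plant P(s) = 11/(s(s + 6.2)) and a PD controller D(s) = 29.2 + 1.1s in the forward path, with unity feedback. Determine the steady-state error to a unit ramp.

0.0193

The loop has one pole at the origin (type 1). Velocity error constant K_v = lim_{s→0} s·D(s)P(s) = 29.2·11/6.2 = 51.81.
Steady-state error to a unit ramp: e_ss = 1/K_v = 0.0193.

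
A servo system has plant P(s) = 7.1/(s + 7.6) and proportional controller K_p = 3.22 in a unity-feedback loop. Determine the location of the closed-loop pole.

s = -30.46

Closed-loop transfer function: T(s) = K_p·P(s)/(1 + K_p·P(s)) = 22.86/(s + 7.6 + 22.86) = 22.86/(s + 30.46).
The closed-loop pole is at s = −30.46.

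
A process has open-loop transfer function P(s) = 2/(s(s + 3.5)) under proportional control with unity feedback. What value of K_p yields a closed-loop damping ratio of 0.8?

Closed-loop characteristic equation: s² + 3.5s + K_p·2 = 0.
So ω_n = √(2K_p) and 2ζω_n = 3.5, giving ζ = 3.5/(2√(2K_p)).
Setting ζ = 0.8: √(2K_p) = 3.5/(2·0.8) = 2.188, so K_p = 4.785/2 = 2.39.

K_p = 2.39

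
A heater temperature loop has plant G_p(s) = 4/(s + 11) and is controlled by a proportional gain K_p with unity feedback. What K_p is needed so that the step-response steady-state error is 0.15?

For a type-0 loop with proportional control, e_ss = 1/(1 + K_p·G_p(0)).
G_p(0) = 0.3636. Require 1/(1 + K_p·0.3636) = 0.15, so 1 + 0.3636·K_p = 6.667.
K_p = (6.667 − 1)/0.3636 = 15.6.

K_p = 15.6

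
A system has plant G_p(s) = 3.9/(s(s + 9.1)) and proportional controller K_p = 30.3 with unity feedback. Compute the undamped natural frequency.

ω_n = 10.9 rad/s

With unity feedback the closed-loop characteristic equation is s² + 9.1s + 30.3·3.9 = s² + 9.1s + 118.2 = 0.
Matching s² + 2ζω_n s + ω_n²: ω_n = √118.2 = 10.87 rad/s and 2ζω_n = 9.1, so ζ = 9.1/(2·10.87) = 0.419.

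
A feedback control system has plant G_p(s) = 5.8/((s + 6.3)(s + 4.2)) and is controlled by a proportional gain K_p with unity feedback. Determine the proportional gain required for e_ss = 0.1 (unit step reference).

K_p = 41.1

The loop is type 0, so e_ss(step) = 1/(1 + K_pos) with K_pos = K_p·G_p(0).
G_p(0) = 0.2192. Require 1/(1 + K_p·0.2192) = 0.1, so 1 + 0.2192·K_p = 10.
K_p = (10 − 1)/0.2192 = 41.1.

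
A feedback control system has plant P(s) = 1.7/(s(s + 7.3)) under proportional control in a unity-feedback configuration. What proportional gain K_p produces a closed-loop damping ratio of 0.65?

Closed-loop characteristic equation: s² + 7.3s + K_p·1.7 = 0.
So ω_n = √(1.7K_p) and 2ζω_n = 7.3, giving ζ = 7.3/(2√(1.7K_p)).
Setting ζ = 0.65: √(1.7K_p) = 7.3/(2·0.65) = 5.615, so K_p = 31.53/1.7 = 18.5.

K_p = 18.5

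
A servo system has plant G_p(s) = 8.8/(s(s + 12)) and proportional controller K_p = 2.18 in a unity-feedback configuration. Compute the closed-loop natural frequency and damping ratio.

The closed-loop denominator is s(s+12) + 2.18·8.8 = s² + 12s + 19.18.
So ω_n² = 19.18 ⇒ ω_n = 4.38 rad/s, and ζ = 12/(2ω_n) = 1.37.

ω_n = 4.38 rad/s, ζ = 1.37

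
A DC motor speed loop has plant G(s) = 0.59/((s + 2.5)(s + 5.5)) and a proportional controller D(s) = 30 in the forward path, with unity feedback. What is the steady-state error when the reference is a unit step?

The loop is type 0. Static position error constant K_pos = D(0)·G(0) = 30·0.04291 = 1.287.
Steady-state error to a unit step: e_ss = 1/(1+K_pos) = 1/2.287 = 0.437.

0.437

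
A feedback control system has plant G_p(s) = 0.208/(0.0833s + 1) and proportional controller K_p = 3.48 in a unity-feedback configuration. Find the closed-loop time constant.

τ = 0.0483 s

Closed loop: T(s) = K_p·G_p/(1+K_p·G_p) = 0.7238/(0.0833s + 1 + 0.7238), with pole at s = −(1 + 0.7238)/0.0833 = −20.69.
Closed-loop time constant τ = 1/20.69 = 0.0483 s.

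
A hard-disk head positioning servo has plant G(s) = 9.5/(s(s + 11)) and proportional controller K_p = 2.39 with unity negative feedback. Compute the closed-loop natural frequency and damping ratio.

ω_n = 4.76 rad/s, ζ = 1.15

The closed-loop denominator is s(s+11) + 2.39·9.5 = s² + 11s + 22.71.
So ω_n² = 22.71 ⇒ ω_n = 4.765 rad/s, and ζ = 11/(2ω_n) = 1.15.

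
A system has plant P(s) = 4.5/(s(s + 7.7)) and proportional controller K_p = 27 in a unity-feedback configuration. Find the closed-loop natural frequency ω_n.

With unity feedback the closed-loop characteristic equation is s² + 7.7s + 27·4.5 = s² + 7.7s + 121.5 = 0.
Matching s² + 2ζω_n s + ω_n²: ω_n = √121.5 = 11.02 rad/s and 2ζω_n = 7.7, so ζ = 7.7/(2·11.02) = 0.349.

ω_n = 11 rad/s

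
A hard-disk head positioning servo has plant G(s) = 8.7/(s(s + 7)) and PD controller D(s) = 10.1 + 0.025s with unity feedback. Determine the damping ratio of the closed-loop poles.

ζ = 0.385

Forward path: (10.1 + 0.025s)·8.7/(s(s+7)). The closed-loop characteristic equation is s² + (7 + 8.7·0.025)s + 8.7·10.1 = 0.
That is s² + 7.218s + 87.87 = 0, so ω_n = 9.374 rad/s and ζ = 7.218/(2·9.374) = 0.385.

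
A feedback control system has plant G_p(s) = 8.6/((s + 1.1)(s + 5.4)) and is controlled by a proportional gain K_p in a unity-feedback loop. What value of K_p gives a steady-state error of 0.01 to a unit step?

K_p = 68.4

Steady-state error for a unit step on this type-0 loop is 1/(1 + K_p·G_p(0)).
G_p(0) = 1.448. Require 1/(1 + K_p·1.448) = 0.01, so 1 + 1.448·K_p = 100.
K_p = (100 − 1)/1.448 = 68.4.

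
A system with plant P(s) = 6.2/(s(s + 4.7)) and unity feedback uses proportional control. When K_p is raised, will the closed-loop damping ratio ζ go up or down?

decrease

ζ = 4.7/(2√(6.2K_p)); increasing K_p raises the denominator, so ζ falls.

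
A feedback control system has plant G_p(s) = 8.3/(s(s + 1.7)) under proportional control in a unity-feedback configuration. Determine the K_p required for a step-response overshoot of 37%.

From %OS = 100·exp(−πζ/√(1−ζ²)) = 37%, ζ = −ln(0.37)/√(π²+ln²(0.37)) = 0.3017.
Characteristic equation s² + 1.7s + 8.3K_p = 0 gives ζ = 1.7/(2√(8.3K_p)).
Setting ζ = 0.3017: √(8.3K_p) = 1.7/(2·0.3017) = 2.817, so K_p = 7.936/8.3 = 0.956.

K_p = 0.956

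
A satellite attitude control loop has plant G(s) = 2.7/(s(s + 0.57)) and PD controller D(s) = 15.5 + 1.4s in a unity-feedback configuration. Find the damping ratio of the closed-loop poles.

ζ = 0.336

Forward path: (15.5 + 1.4s)·2.7/(s(s+0.57)). The closed-loop characteristic equation is s² + (0.57 + 2.7·1.4)s + 2.7·15.5 = 0.
That is s² + 4.35s + 41.85 = 0, so ω_n = 6.469 rad/s and ζ = 4.35/(2·6.469) = 0.3362.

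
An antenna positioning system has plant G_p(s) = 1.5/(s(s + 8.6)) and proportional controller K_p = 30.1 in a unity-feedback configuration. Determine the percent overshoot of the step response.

7.31%

From 1 + K_pG_p(s) = 0: s² + 8.6s + 45.15 = 0 ⇒ ω_n = 6.719, ζ = 0.6399.
%OS = 100·exp(−πζ/√(1−ζ²)) = 100·exp(−π·0.6399/√0.5905) = 7.31%.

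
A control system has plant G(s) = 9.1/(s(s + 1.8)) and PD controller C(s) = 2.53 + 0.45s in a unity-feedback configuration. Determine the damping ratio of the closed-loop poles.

ζ = 0.614

Forward path: (2.53 + 0.45s)·9.1/(s(s+1.8)). The closed-loop characteristic equation is s² + (1.8 + 9.1·0.45)s + 9.1·2.53 = 0.
That is s² + 5.895s + 23.02 = 0, so ω_n = 4.798 rad/s and ζ = 5.895/(2·4.798) = 0.6143.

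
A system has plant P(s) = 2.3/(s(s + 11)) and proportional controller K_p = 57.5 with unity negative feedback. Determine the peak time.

Closed-loop characteristic equation: s² + 11s + 132.2 = 0, so ω_n = 11.5 rad/s and ζ = 11/(2·11.5) = 0.4783.
Damped frequency ω_d = ω_n√(1−ζ²) = 10.1 rad/s, so peak time T_p = π/ω_d = 0.311 s.

T_p = 0.311 s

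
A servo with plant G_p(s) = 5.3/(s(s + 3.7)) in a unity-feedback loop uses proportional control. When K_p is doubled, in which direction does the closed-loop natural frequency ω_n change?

increase

ω_n = √(5.3·K_p), which grows with K_p.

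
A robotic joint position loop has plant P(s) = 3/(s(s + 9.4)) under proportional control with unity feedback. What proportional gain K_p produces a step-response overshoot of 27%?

From %OS = 100·exp(−πζ/√(1−ζ²)) = 27%, ζ = −ln(0.27)/√(π²+ln²(0.27)) = 0.3847.
Characteristic equation s² + 9.4s + 3K_p = 0 gives ζ = 9.4/(2√(3K_p)).
Setting ζ = 0.3847: √(3K_p) = 9.4/(2·0.3847) = 12.22, so K_p = 149.3/3 = 49.8.

K_p = 49.8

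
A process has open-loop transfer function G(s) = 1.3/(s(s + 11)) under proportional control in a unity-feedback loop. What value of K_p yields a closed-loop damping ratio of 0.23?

Closed-loop characteristic equation: s² + 11s + K_p·1.3 = 0.
So ω_n = √(1.3K_p) and 2ζω_n = 11, giving ζ = 11/(2√(1.3K_p)).
Setting ζ = 0.23: √(1.3K_p) = 11/(2·0.23) = 23.91, so K_p = 571.8/1.3 = 440.

K_p = 440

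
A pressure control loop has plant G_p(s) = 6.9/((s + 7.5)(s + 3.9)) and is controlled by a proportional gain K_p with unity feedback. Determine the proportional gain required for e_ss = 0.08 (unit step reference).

Steady-state error for a unit step on this type-0 loop is 1/(1 + K_p·G_p(0)).
G_p(0) = 0.2359. Require 1/(1 + K_p·0.2359) = 0.08, so 1 + 0.2359·K_p = 12.5.
K_p = (12.5 − 1)/0.2359 = 48.7.

K_p = 48.7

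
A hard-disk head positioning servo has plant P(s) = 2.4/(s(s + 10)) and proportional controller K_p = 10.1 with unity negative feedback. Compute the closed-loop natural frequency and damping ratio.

The closed-loop denominator is s(s+10) + 10.1·2.4 = s² + 10s + 24.24.
So ω_n² = 24.24 ⇒ ω_n = 4.923 rad/s, and ζ = 10/(2ω_n) = 1.02.

ω_n = 4.92 rad/s, ζ = 1.02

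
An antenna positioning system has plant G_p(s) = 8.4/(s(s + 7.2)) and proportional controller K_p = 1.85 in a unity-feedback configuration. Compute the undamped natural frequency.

The closed-loop denominator is s(s+7.2) + 1.85·8.4 = s² + 7.2s + 15.54.
So ω_n² = 15.54 ⇒ ω_n = 3.942 rad/s, and ζ = 7.2/(2ω_n) = 0.913.

ω_n = 3.94 rad/s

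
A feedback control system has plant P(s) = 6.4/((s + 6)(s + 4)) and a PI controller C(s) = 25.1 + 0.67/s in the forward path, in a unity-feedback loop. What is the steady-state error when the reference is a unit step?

The open loop C(s)P(s) has a pole at the origin (type 1), so the static position error constant is infinite and e_ss = 1/(1+∞) = 0.

0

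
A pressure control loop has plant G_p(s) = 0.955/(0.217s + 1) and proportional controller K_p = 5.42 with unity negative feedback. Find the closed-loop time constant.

τ = 0.0351 s

Closed loop: T(s) = K_p·G_p/(1+K_p·G_p) = 5.176/(0.217s + 1 + 5.176), with pole at s = −(1 + 5.176)/0.217 = −28.46.
Closed-loop time constant τ = 1/28.46 = 0.0351 s.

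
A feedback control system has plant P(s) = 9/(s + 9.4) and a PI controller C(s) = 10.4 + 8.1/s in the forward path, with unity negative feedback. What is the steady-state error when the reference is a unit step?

The open loop C(s)P(s) has a pole at the origin (type 1), so the static position error constant is infinite and e_ss = 1/(1+∞) = 0.

0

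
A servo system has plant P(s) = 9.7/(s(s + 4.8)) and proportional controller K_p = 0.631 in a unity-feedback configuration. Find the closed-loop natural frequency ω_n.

ω_n = 2.47 rad/s

With unity feedback the closed-loop characteristic equation is s² + 4.8s + 0.631·9.7 = s² + 4.8s + 6.121 = 0.
So ω_n² = 6.121 ⇒ ω_n = 2.474 rad/s, and ζ = 4.8/(2ω_n) = 0.97.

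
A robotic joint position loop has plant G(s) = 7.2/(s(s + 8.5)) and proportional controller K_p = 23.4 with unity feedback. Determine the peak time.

T_p = 0.256 s

From 1 + K_pG(s) = 0: s² + 8.5s + 168.5 = 0 ⇒ ω_n = 12.98, ζ = 0.3274.
Damped frequency ω_d = ω_n√(1−ζ²) = 12.26 rad/s, so peak time T_p = π/ω_d = 0.256 s.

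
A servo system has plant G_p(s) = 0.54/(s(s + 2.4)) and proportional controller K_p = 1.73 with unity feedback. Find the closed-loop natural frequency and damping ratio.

The closed-loop denominator is s(s+2.4) + 1.73·0.54 = s² + 2.4s + 0.9342.
So ω_n² = 0.9342 ⇒ ω_n = 0.9665 rad/s, and ζ = 2.4/(2ω_n) = 1.24.

ω_n = 0.967 rad/s, ζ = 1.24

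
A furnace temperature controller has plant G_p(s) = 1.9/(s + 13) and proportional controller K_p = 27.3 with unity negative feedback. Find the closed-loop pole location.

s = -64.87

Closed-loop transfer function: T(s) = K_p·G_p(s)/(1 + K_p·G_p(s)) = 51.87/(s + 13 + 51.87) = 51.87/(s + 64.87).
The closed-loop pole is at s = −64.87.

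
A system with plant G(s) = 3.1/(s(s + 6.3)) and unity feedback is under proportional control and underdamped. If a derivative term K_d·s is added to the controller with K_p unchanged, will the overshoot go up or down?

decrease

The derivative term adds K·K_d to the s-coefficient of the characteristic equation, raising 2ζω_n while ω_n is unchanged; ζ increases, so overshoot decreases.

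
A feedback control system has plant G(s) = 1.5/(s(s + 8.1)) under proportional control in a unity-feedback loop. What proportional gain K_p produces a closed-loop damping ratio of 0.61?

Closed-loop characteristic equation: s² + 8.1s + K_p·1.5 = 0.
So ω_n = √(1.5K_p) and 2ζω_n = 8.1, giving ζ = 8.1/(2√(1.5K_p)).
Setting ζ = 0.61: √(1.5K_p) = 8.1/(2·0.61) = 6.639, so K_p = 44.08/1.5 = 29.4.

K_p = 29.4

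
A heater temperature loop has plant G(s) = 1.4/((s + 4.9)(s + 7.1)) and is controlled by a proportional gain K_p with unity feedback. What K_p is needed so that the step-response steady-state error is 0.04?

The loop is type 0, so e_ss(step) = 1/(1 + K_pos) with K_pos = K_p·G(0).
G(0) = 0.04024. Require 1/(1 + K_p·0.04024) = 0.04, so 1 + 0.04024·K_p = 25.
K_p = (25 − 1)/0.04024 = 596.

K_p = 596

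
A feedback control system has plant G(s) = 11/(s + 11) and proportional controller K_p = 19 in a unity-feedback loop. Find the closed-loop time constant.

Closed-loop transfer function: T(s) = K_p·G(s)/(1 + K_p·G(s)) = 209/(s + 11 + 209) = 209/(s + 220).
Time constant τ = 1/220 = 0.00455 s.

τ = 0.00455 s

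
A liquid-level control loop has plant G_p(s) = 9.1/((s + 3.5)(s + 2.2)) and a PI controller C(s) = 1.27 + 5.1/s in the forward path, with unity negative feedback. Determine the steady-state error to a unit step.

The open loop C(s)G_p(s) has a pole at the origin (type 1), so the static position error constant is infinite and e_ss = 1/(1+∞) = 0.

0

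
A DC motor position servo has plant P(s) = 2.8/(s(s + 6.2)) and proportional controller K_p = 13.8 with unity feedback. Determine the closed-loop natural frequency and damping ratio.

ω_n = 6.22 rad/s, ζ = 0.499

With unity feedback the closed-loop characteristic equation is s² + 6.2s + 13.8·2.8 = s² + 6.2s + 38.64 = 0.
Matching s² + 2ζω_n s + ω_n²: ω_n = √38.64 = 6.216 rad/s and 2ζω_n = 6.2, so ζ = 6.2/(2·6.216) = 0.499.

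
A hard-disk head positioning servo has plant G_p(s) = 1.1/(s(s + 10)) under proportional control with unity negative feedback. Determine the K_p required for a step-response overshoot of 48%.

K_p = 439

From %OS = 100·exp(−πζ/√(1−ζ²)) = 48%, ζ = −ln(0.48)/√(π²+ln²(0.48)) = 0.2275.
Characteristic equation s² + 10s + 1.1K_p = 0 gives ζ = 10/(2√(1.1K_p)).
Setting ζ = 0.2275: √(1.1K_p) = 10/(2·0.2275) = 21.98, so K_p = 483/1.1 = 439.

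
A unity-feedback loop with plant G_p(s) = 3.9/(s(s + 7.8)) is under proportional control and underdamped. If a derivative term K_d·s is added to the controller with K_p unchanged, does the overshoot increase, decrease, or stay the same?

The derivative term adds K·K_d to the s-coefficient of the characteristic equation, raising 2ζω_n while ω_n is unchanged; ζ increases, so overshoot decreases.

decrease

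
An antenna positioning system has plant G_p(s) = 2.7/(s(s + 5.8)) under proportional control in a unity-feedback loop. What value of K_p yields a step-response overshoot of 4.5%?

K_p = 6.31

From %OS = 100·exp(−πζ/√(1−ζ²)) = 4.5%, ζ = −ln(0.045)/√(π²+ln²(0.045)) = 0.7025.
Characteristic equation s² + 5.8s + 2.7K_p = 0 gives ζ = 5.8/(2√(2.7K_p)).
Setting ζ = 0.7025: √(2.7K_p) = 5.8/(2·0.7025) = 4.128, so K_p = 17.04/2.7 = 6.31.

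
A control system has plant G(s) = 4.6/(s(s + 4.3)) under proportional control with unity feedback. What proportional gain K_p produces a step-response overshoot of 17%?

K_p = 4.16

From %OS = 100·exp(−πζ/√(1−ζ²)) = 17%, ζ = −ln(0.17)/√(π²+ln²(0.17)) = 0.4913.
Characteristic equation s² + 4.3s + 4.6K_p = 0 gives ζ = 4.3/(2√(4.6K_p)).
Setting ζ = 0.4913: √(4.6K_p) = 4.3/(2·0.4913) = 4.376, so K_p = 19.15/4.6 = 4.16.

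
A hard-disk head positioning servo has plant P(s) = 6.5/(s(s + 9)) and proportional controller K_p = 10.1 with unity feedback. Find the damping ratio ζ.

1 + K_p·P(s) = 0 gives s² + 9s + 65.65 = 0.
So ω_n² = 65.65 ⇒ ω_n = 8.102 rad/s, and ζ = 9/(2ω_n) = 0.555.

ζ = 0.555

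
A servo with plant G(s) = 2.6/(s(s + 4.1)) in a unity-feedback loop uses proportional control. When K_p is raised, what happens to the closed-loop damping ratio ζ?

ζ = 4.1/(2√(2.6K_p)); increasing K_p raises the denominator, so ζ falls.

decrease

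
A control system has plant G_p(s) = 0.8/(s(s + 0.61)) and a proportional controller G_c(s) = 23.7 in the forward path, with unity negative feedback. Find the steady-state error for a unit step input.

The open loop G_c(s)G_p(s) has a pole at the origin (type 1), so the static position error constant is infinite and e_ss = 1/(1+∞) = 0.

0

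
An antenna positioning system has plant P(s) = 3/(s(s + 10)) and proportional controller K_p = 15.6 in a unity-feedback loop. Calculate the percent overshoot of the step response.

Closed-loop characteristic equation: s² + 10s + 46.8 = 0, so ω_n = 6.841 rad/s and ζ = 10/(2·6.841) = 0.7309.
%OS = 100·exp(−πζ/√(1−ζ²)) = 100·exp(−π·0.7309/√0.4658) = 3.46%.

3.46%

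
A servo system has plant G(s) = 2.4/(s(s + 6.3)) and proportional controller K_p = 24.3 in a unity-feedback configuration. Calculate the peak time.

T_p = 0.452 s

Closed-loop characteristic equation: s² + 6.3s + 58.32 = 0, so ω_n = 7.637 rad/s and ζ = 6.3/(2·7.637) = 0.4125.
Damped frequency ω_d = ω_n√(1−ζ²) = 6.957 rad/s, so peak time T_p = π/ω_d = 0.452 s.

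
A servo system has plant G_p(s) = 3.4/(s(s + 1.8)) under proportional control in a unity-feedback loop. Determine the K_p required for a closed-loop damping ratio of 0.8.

K_p = 0.372

Closed-loop characteristic equation: s² + 1.8s + K_p·3.4 = 0.
So ω_n = √(3.4K_p) and 2ζω_n = 1.8, giving ζ = 1.8/(2√(3.4K_p)).
Setting ζ = 0.8: √(3.4K_p) = 1.8/(2·0.8) = 1.125, so K_p = 1.266/3.4 = 0.372.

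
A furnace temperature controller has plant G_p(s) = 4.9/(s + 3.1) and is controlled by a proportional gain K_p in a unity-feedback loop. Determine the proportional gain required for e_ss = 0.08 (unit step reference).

Steady-state error for a unit step on this type-0 loop is 1/(1 + K_p·G_p(0)).
G_p(0) = 1.581. Require 1/(1 + K_p·1.581) = 0.08, so 1 + 1.581·K_p = 12.5.
K_p = (12.5 − 1)/1.581 = 7.28.

K_p = 7.28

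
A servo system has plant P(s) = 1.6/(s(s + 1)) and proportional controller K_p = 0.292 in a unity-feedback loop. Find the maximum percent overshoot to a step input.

3.44%

The closed-loop denominator s² + 1s + 0.4672 gives ω_n = √0.4672 = 0.6835 and ζ = 1/(2ω_n) = 0.7315.
%OS = 100·exp(−πζ/√(1−ζ²)) = 100·exp(−π·0.7315/√0.4649) = 3.44%.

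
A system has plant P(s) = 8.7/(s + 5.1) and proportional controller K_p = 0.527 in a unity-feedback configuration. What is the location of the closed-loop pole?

Closed-loop transfer function: T(s) = K_p·P(s)/(1 + K_p·P(s)) = 4.585/(s + 5.1 + 4.585) = 4.585/(s + 9.685).
The closed-loop pole is at s = −9.685.

s = -9.685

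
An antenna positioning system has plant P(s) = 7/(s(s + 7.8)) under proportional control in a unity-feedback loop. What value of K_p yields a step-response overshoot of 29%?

From %OS = 100·exp(−πζ/√(1−ζ²)) = 29%, ζ = −ln(0.29)/√(π²+ln²(0.29)) = 0.3666.
Characteristic equation s² + 7.8s + 7K_p = 0 gives ζ = 7.8/(2√(7K_p)).
Setting ζ = 0.3666: √(7K_p) = 7.8/(2·0.3666) = 10.64, so K_p = 113.2/7 = 16.2.

K_p = 16.2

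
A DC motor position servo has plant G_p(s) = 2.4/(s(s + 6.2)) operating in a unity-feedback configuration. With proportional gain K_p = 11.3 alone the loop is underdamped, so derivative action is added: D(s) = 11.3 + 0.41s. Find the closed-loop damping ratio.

Forward path: (11.3 + 0.41s)·2.4/(s(s+6.2)). The closed-loop characteristic equation is s² + (6.2 + 2.4·0.41)s + 2.4·11.3 = 0.
That is s² + 7.184s + 27.12 = 0, so ω_n = 5.208 rad/s and ζ = 7.184/(2·5.208) = 0.6897.

ζ = 0.69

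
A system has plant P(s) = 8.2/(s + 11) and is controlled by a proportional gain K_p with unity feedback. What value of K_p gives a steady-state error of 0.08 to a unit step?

K_p = 15.4

The loop is type 0, so e_ss(step) = 1/(1 + K_pos) with K_pos = K_p·P(0).
P(0) = 0.7455. Require 1/(1 + K_p·0.7455) = 0.08, so 1 + 0.7455·K_p = 12.5.
K_p = (12.5 − 1)/0.7455 = 15.4.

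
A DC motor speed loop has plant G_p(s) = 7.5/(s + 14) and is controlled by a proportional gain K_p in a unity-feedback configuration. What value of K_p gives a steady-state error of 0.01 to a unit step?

Steady-state error for a unit step on this type-0 loop is 1/(1 + K_p·G_p(0)).
G_p(0) = 0.5357. Require 1/(1 + K_p·0.5357) = 0.01, so 1 + 0.5357·K_p = 100.
K_p = (100 − 1)/0.5357 = 185.

K_p = 185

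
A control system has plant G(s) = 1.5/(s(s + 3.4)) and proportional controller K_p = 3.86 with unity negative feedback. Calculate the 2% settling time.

Closed-loop characteristic equation: s² + 3.4s + 5.79 = 0, so ω_n = 2.406 rad/s and ζ = 3.4/(2·2.406) = 0.7065.
2% settling time T_s ≈ 4/(ζω_n) = 4/1.7 = 2.35 s.

T_s ≈ 2.35 s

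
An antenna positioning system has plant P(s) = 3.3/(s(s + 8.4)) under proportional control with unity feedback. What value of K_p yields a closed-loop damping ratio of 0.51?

Closed-loop characteristic equation: s² + 8.4s + K_p·3.3 = 0.
So ω_n = √(3.3K_p) and 2ζω_n = 8.4, giving ζ = 8.4/(2√(3.3K_p)).
Setting ζ = 0.51: √(3.3K_p) = 8.4/(2·0.51) = 8.235, so K_p = 67.82/3.3 = 20.6.

K_p = 20.6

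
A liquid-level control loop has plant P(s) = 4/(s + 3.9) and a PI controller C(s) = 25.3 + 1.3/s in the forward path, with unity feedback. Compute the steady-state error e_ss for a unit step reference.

The open loop C(s)P(s) has a pole at the origin (type 1), so the static position error constant is infinite and e_ss = 1/(1+∞) = 0.

0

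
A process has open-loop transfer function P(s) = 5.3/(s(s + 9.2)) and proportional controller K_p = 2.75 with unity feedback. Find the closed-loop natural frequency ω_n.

ω_n = 3.82 rad/s

With unity feedback the closed-loop characteristic equation is s² + 9.2s + 2.75·5.3 = s² + 9.2s + 14.57 = 0.
So ω_n² = 14.57 ⇒ ω_n = 3.818 rad/s, and ζ = 9.2/(2ω_n) = 1.2.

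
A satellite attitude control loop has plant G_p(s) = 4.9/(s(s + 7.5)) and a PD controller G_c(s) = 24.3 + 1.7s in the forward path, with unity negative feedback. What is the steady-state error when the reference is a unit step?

The open loop G_c(s)G_p(s) has a pole at the origin (type 1), so the static position error constant is infinite and e_ss = 1/(1+∞) = 0.

0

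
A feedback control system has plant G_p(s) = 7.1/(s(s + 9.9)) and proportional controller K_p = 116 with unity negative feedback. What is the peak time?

From 1 + K_pG_p(s) = 0: s² + 9.9s + 823.6 = 0 ⇒ ω_n = 28.7, ζ = 0.1725.
Damped frequency ω_d = ω_n√(1−ζ²) = 28.27 rad/s, so peak time T_p = π/ω_d = 0.111 s.

T_p = 0.111 s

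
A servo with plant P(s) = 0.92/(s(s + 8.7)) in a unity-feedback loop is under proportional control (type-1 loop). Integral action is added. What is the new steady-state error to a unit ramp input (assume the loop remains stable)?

The integrator raises the loop to type 2, so K_v → ∞ and e_ss to a ramp is zero.

0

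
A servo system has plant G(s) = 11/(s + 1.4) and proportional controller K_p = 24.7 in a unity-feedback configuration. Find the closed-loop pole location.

s = -273.1

Closed-loop transfer function: T(s) = K_p·G(s)/(1 + K_p·G(s)) = 271.7/(s + 1.4 + 271.7) = 271.7/(s + 273.1).
The closed-loop pole is at s = −273.1.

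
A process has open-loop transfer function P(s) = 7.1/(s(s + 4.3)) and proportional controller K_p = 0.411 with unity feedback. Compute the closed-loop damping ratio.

ζ = 1.26

1 + K_p·P(s) = 0 gives s² + 4.3s + 2.918 = 0.
So ω_n² = 2.918 ⇒ ω_n = 1.708 rad/s, and ζ = 4.3/(2ω_n) = 1.26.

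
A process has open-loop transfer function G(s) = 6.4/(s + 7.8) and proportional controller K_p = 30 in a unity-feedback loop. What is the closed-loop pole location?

s = -199.8

Closed-loop transfer function: T(s) = K_p·G(s)/(1 + K_p·G(s)) = 192/(s + 7.8 + 192) = 192/(s + 199.8).
The closed-loop pole is at s = −199.8.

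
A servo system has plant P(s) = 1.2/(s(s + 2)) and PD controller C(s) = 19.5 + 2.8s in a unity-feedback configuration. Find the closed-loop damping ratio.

ζ = 0.554

Forward path: (19.5 + 2.8s)·1.2/(s(s+2)). The closed-loop characteristic equation is s² + (2 + 1.2·2.8)s + 1.2·19.5 = 0.
That is s² + 5.36s + 23.4 = 0, so ω_n = 4.837 rad/s and ζ = 5.36/(2·4.837) = 0.554.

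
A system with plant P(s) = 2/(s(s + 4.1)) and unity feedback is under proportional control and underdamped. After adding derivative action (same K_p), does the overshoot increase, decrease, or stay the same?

With PD the characteristic equation becomes s² + (a + K·K_d)s + K·K_p = 0; the damping term grows, ζ rises, overshoot falls.

decrease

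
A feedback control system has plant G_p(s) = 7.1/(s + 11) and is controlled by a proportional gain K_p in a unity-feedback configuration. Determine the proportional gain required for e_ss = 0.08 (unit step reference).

K_p = 17.8

For a type-0 loop with proportional control, e_ss = 1/(1 + K_p·G_p(0)).
G_p(0) = 0.6455. Require 1/(1 + K_p·0.6455) = 0.08, so 1 + 0.6455·K_p = 12.5.
K_p = (12.5 − 1)/0.6455 = 17.8.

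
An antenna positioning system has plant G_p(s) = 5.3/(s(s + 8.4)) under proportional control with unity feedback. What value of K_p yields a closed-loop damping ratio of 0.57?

K_p = 10.2

Closed-loop characteristic equation: s² + 8.4s + K_p·5.3 = 0.
So ω_n = √(5.3K_p) and 2ζω_n = 8.4, giving ζ = 8.4/(2√(5.3K_p)).
Setting ζ = 0.57: √(5.3K_p) = 8.4/(2·0.57) = 7.368, so K_p = 54.29/5.3 = 10.2.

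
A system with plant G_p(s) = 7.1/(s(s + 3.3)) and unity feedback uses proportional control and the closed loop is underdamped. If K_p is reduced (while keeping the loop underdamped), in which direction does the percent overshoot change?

decrease

ζ = 3.3/(2√(7.1K_p)) rises as K_p falls; higher damping means less overshoot.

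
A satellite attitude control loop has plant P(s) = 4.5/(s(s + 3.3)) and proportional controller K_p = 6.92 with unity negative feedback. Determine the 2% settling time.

Closed-loop characteristic equation: s² + 3.3s + 31.14 = 0, so ω_n = 5.58 rad/s and ζ = 3.3/(2·5.58) = 0.2957.
2% settling time T_s ≈ 4/(ζω_n) = 4/1.65 = 2.42 s.

T_s ≈ 2.42 s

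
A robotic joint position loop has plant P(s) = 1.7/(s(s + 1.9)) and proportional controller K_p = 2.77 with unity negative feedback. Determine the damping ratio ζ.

ζ = 0.438

The closed-loop denominator is s(s+1.9) + 2.77·1.7 = s² + 1.9s + 4.709.
Matching s² + 2ζω_n s + ω_n²: ω_n = √4.709 = 2.17 rad/s and 2ζω_n = 1.9, so ζ = 1.9/(2·2.17) = 0.438.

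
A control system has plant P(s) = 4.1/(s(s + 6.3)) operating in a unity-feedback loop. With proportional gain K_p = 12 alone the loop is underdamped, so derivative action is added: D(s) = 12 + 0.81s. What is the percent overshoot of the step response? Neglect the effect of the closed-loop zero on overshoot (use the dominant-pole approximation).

Forward path: (12 + 0.81s)·4.1/(s(s+6.3)). The closed-loop characteristic equation is s² + (6.3 + 4.1·0.81)s + 4.1·12 = 0.
That is s² + 9.621s + 49.2 = 0, so ω_n = 7.014 rad/s and ζ = 9.621/(2·7.014) = 0.6858.
%OS = 100·exp(−πζ/√(1−ζ²)) = 5.18%.

5.18%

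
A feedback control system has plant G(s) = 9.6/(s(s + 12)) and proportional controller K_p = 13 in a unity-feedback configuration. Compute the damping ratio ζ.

With unity feedback the closed-loop characteristic equation is s² + 12s + 13·9.6 = s² + 12s + 124.8 = 0.
Matching s² + 2ζω_n s + ω_n²: ω_n = √124.8 = 11.17 rad/s and 2ζω_n = 12, so ζ = 12/(2·11.17) = 0.537.

ζ = 0.537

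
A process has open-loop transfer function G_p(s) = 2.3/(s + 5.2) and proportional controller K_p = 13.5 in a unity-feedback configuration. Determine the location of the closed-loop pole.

Closed-loop transfer function: T(s) = K_p·G_p(s)/(1 + K_p·G_p(s)) = 31.05/(s + 5.2 + 31.05) = 31.05/(s + 36.25).
The closed-loop pole is at s = −36.25.

s = -36.25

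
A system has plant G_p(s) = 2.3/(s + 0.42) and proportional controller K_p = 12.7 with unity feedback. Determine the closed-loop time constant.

τ = 0.0337 s

Closed-loop transfer function: T(s) = K_p·G_p(s)/(1 + K_p·G_p(s)) = 29.21/(s + 0.42 + 29.21) = 29.21/(s + 29.63).
Time constant τ = 1/29.63 = 0.0337 s.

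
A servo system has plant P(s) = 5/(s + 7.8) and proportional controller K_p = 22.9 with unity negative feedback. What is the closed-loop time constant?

Closed-loop transfer function: T(s) = K_p·P(s)/(1 + K_p·P(s)) = 114.5/(s + 7.8 + 114.5) = 114.5/(s + 122.3).
Time constant τ = 1/122.3 = 0.00818 s.

τ = 0.00818 s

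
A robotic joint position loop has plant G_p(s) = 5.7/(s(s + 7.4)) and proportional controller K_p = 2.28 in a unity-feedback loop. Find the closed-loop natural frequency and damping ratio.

ω_n = 3.6 rad/s, ζ = 1.03

1 + K_p·G_p(s) = 0 gives s² + 7.4s + 13 = 0.
Matching s² + 2ζω_n s + ω_n²: ω_n = √13 = 3.605 rad/s and 2ζω_n = 7.4, so ζ = 7.4/(2·3.605) = 1.03.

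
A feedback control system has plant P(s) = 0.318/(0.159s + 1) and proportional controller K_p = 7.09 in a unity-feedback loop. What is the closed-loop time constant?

τ = 0.0489 s

Closed loop: T(s) = K_p·P/(1+K_p·P) = 2.255/(0.159s + 1 + 2.255), with pole at s = −(1 + 2.255)/0.159 = −20.47.
Closed-loop time constant τ = 1/20.47 = 0.0489 s.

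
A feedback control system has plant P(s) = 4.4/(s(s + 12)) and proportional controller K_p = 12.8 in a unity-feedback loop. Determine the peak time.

The closed-loop denominator s² + 12s + 56.32 gives ω_n = √56.32 = 7.505 and ζ = 12/(2ω_n) = 0.7995.
Damped frequency ω_d = ω_n√(1−ζ²) = 4.508 rad/s, so peak time T_p = π/ω_d = 0.697 s.

T_p = 0.697 s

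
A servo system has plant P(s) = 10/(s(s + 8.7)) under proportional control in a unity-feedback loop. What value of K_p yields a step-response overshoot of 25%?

From %OS = 100·exp(−πζ/√(1−ζ²)) = 25%, ζ = −ln(0.25)/√(π²+ln²(0.25)) = 0.4037.
Characteristic equation s² + 8.7s + 10K_p = 0 gives ζ = 8.7/(2√(10K_p)).
Setting ζ = 0.4037: √(10K_p) = 8.7/(2·0.4037) = 10.77, so K_p = 116.1/10 = 11.6.

K_p = 11.6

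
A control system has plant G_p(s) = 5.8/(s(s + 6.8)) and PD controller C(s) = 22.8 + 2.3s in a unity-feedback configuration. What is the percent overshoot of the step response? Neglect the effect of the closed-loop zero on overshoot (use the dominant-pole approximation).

Forward path: (22.8 + 2.3s)·5.8/(s(s+6.8)). The closed-loop characteristic equation is s² + (6.8 + 5.8·2.3)s + 5.8·22.8 = 0.
That is s² + 20.14s + 132.2 = 0, so ω_n = 11.5 rad/s and ζ = 20.14/(2·11.5) = 0.8757.
%OS = 100·exp(−πζ/√(1−ζ²)) = 0.336%.

0.336%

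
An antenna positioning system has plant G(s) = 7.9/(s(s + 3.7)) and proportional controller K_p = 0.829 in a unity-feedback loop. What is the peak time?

T_p = 1.78 s

The closed-loop denominator s² + 3.7s + 6.549 gives ω_n = √6.549 = 2.559 and ζ = 3.7/(2ω_n) = 0.7229.
Damped frequency ω_d = ω_n√(1−ζ²) = 1.768 rad/s, so peak time T_p = π/ω_d = 1.78 s.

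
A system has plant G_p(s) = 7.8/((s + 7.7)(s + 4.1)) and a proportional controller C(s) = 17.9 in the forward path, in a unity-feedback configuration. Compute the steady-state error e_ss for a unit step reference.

0.184

The loop is type 0. Static position error constant K_pos = C(0)·G_p(0) = 17.9·0.2471 = 4.423.
Steady-state error to a unit step: e_ss = 1/(1+K_pos) = 1/5.423 = 0.184.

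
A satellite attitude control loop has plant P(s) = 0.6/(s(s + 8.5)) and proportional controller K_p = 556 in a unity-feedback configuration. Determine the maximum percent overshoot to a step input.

47.2%

From 1 + K_pP(s) = 0: s² + 8.5s + 333.6 = 0 ⇒ ω_n = 18.26, ζ = 0.2327.
%OS = 100·exp(−πζ/√(1−ζ²)) = 100·exp(−π·0.2327/√0.9459) = 47.2%.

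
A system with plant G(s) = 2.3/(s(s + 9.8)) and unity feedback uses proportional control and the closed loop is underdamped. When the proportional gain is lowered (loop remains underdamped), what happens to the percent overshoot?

ζ = 9.8/(2√(2.3K_p)) rises as K_p falls; higher damping means less overshoot.

decrease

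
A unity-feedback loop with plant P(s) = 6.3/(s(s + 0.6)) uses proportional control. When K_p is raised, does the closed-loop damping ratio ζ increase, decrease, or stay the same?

ζ = 0.6/(2√(6.3K_p)); increasing K_p raises the denominator, so ζ falls.

decrease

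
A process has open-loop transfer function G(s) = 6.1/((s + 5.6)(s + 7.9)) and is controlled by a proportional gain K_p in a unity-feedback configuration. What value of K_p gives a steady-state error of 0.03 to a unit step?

K_p = 234

The loop is type 0, so e_ss(step) = 1/(1 + K_pos) with K_pos = K_p·G(0).
G(0) = 0.1379. Require 1/(1 + K_p·0.1379) = 0.03, so 1 + 0.1379·K_p = 33.33.
K_p = (33.33 − 1)/0.1379 = 234.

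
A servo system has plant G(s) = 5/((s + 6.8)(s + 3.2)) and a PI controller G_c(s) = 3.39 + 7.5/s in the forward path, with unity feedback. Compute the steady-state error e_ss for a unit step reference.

0

The open loop G_c(s)G(s) has a pole at the origin (type 1), so the static position error constant is infinite and e_ss = 1/(1+∞) = 0.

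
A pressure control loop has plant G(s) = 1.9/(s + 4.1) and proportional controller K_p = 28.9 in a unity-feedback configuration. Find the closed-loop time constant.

τ = 0.0169 s

Closed-loop transfer function: T(s) = K_p·G(s)/(1 + K_p·G(s)) = 54.91/(s + 4.1 + 54.91) = 54.91/(s + 59.01).
Time constant τ = 1/59.01 = 0.0169 s.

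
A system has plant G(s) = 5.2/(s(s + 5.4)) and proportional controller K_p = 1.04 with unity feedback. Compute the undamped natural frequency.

ω_n = 2.33 rad/s

The closed-loop denominator is s(s+5.4) + 1.04·5.2 = s² + 5.4s + 5.408.
So ω_n² = 5.408 ⇒ ω_n = 2.326 rad/s, and ζ = 5.4/(2ω_n) = 1.16.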